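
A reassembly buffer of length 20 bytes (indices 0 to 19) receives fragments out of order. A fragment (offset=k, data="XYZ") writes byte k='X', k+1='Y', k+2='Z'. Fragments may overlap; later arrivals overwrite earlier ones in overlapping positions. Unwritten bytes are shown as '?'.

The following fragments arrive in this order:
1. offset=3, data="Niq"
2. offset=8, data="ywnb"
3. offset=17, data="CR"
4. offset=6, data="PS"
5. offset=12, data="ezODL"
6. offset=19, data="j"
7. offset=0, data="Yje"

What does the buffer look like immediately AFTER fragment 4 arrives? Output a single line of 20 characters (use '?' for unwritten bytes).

Fragment 1: offset=3 data="Niq" -> buffer=???Niq??????????????
Fragment 2: offset=8 data="ywnb" -> buffer=???Niq??ywnb????????
Fragment 3: offset=17 data="CR" -> buffer=???Niq??ywnb?????CR?
Fragment 4: offset=6 data="PS" -> buffer=???NiqPSywnb?????CR?

Answer: ???NiqPSywnb?????CR?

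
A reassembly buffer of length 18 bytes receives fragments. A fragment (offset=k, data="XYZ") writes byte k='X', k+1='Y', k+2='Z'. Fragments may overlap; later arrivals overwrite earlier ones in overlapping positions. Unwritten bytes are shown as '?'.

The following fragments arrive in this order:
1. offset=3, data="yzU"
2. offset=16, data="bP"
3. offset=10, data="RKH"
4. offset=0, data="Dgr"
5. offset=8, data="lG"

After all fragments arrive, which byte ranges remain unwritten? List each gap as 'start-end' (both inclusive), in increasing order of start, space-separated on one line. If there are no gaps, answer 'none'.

Answer: 6-7 13-15

Derivation:
Fragment 1: offset=3 len=3
Fragment 2: offset=16 len=2
Fragment 3: offset=10 len=3
Fragment 4: offset=0 len=3
Fragment 5: offset=8 len=2
Gaps: 6-7 13-15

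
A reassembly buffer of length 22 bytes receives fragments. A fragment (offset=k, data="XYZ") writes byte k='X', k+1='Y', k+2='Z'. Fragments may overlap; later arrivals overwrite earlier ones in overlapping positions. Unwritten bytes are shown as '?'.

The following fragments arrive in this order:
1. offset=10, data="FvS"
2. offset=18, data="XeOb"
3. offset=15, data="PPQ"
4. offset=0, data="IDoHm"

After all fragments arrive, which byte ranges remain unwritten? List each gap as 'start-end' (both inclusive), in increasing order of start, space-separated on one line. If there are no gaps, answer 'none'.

Answer: 5-9 13-14

Derivation:
Fragment 1: offset=10 len=3
Fragment 2: offset=18 len=4
Fragment 3: offset=15 len=3
Fragment 4: offset=0 len=5
Gaps: 5-9 13-14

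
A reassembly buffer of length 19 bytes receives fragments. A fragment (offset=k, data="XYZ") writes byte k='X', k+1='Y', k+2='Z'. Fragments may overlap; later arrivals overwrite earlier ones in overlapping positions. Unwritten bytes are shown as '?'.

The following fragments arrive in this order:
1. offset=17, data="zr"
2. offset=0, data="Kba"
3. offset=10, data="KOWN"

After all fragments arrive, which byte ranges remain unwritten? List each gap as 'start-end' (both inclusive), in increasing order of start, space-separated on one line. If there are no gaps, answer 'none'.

Fragment 1: offset=17 len=2
Fragment 2: offset=0 len=3
Fragment 3: offset=10 len=4
Gaps: 3-9 14-16

Answer: 3-9 14-16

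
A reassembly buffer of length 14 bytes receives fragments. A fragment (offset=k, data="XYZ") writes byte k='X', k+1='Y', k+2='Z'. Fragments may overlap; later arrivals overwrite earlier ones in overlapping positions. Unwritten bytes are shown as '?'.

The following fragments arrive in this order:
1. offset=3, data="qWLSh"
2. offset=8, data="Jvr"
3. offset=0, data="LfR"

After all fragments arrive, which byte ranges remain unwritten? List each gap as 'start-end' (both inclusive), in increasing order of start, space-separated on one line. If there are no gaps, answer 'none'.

Fragment 1: offset=3 len=5
Fragment 2: offset=8 len=3
Fragment 3: offset=0 len=3
Gaps: 11-13

Answer: 11-13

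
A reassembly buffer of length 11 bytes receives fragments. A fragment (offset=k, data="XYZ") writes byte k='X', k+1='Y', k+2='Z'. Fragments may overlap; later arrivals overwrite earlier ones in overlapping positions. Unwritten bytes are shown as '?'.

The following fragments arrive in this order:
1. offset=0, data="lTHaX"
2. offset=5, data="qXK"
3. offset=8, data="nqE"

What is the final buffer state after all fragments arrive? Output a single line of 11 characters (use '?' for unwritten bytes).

Fragment 1: offset=0 data="lTHaX" -> buffer=lTHaX??????
Fragment 2: offset=5 data="qXK" -> buffer=lTHaXqXK???
Fragment 3: offset=8 data="nqE" -> buffer=lTHaXqXKnqE

Answer: lTHaXqXKnqE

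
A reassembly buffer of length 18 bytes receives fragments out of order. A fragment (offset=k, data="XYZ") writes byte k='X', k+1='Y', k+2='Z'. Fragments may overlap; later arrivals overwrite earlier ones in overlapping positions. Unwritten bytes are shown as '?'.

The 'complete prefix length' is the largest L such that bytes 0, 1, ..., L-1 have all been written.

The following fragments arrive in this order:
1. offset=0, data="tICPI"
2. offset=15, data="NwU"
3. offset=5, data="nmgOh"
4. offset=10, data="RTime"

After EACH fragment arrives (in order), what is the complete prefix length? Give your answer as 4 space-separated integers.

Fragment 1: offset=0 data="tICPI" -> buffer=tICPI????????????? -> prefix_len=5
Fragment 2: offset=15 data="NwU" -> buffer=tICPI??????????NwU -> prefix_len=5
Fragment 3: offset=5 data="nmgOh" -> buffer=tICPInmgOh?????NwU -> prefix_len=10
Fragment 4: offset=10 data="RTime" -> buffer=tICPInmgOhRTimeNwU -> prefix_len=18

Answer: 5 5 10 18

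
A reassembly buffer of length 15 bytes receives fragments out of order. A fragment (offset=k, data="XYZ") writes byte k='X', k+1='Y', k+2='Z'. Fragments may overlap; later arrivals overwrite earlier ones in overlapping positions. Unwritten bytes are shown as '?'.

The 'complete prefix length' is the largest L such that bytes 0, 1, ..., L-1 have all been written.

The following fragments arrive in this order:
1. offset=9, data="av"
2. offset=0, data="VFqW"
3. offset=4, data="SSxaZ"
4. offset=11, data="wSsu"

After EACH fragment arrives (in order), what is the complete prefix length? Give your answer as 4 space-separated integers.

Answer: 0 4 11 15

Derivation:
Fragment 1: offset=9 data="av" -> buffer=?????????av???? -> prefix_len=0
Fragment 2: offset=0 data="VFqW" -> buffer=VFqW?????av???? -> prefix_len=4
Fragment 3: offset=4 data="SSxaZ" -> buffer=VFqWSSxaZav???? -> prefix_len=11
Fragment 4: offset=11 data="wSsu" -> buffer=VFqWSSxaZavwSsu -> prefix_len=15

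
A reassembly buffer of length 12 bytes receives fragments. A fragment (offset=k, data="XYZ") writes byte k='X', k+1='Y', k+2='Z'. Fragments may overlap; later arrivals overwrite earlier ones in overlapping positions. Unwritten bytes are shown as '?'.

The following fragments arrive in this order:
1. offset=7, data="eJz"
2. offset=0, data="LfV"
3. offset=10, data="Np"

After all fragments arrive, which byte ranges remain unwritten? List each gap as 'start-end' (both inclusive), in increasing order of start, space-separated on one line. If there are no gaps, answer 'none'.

Answer: 3-6

Derivation:
Fragment 1: offset=7 len=3
Fragment 2: offset=0 len=3
Fragment 3: offset=10 len=2
Gaps: 3-6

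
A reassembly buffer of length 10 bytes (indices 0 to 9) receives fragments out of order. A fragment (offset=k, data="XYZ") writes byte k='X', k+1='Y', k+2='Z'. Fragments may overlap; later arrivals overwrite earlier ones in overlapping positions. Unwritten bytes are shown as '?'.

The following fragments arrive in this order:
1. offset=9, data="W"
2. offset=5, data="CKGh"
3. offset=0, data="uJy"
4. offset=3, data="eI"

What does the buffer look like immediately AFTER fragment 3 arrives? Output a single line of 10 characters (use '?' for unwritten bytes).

Answer: uJy??CKGhW

Derivation:
Fragment 1: offset=9 data="W" -> buffer=?????????W
Fragment 2: offset=5 data="CKGh" -> buffer=?????CKGhW
Fragment 3: offset=0 data="uJy" -> buffer=uJy??CKGhW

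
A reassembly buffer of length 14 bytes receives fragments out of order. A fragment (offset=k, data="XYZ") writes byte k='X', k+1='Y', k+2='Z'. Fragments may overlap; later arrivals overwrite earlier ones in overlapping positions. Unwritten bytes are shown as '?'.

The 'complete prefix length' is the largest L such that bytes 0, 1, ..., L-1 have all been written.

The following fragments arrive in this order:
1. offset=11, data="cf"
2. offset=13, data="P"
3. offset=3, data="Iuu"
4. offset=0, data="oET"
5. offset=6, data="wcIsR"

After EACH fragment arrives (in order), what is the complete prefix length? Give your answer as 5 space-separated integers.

Fragment 1: offset=11 data="cf" -> buffer=???????????cf? -> prefix_len=0
Fragment 2: offset=13 data="P" -> buffer=???????????cfP -> prefix_len=0
Fragment 3: offset=3 data="Iuu" -> buffer=???Iuu?????cfP -> prefix_len=0
Fragment 4: offset=0 data="oET" -> buffer=oETIuu?????cfP -> prefix_len=6
Fragment 5: offset=6 data="wcIsR" -> buffer=oETIuuwcIsRcfP -> prefix_len=14

Answer: 0 0 0 6 14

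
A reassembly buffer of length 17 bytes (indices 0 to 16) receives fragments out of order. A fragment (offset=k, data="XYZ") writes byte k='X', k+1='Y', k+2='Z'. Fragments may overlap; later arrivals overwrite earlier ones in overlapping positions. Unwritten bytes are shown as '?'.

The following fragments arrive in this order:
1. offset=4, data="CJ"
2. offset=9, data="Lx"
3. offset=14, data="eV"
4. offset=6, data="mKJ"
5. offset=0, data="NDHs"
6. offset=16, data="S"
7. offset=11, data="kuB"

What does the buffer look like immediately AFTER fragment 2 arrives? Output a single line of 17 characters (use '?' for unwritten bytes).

Answer: ????CJ???Lx??????

Derivation:
Fragment 1: offset=4 data="CJ" -> buffer=????CJ???????????
Fragment 2: offset=9 data="Lx" -> buffer=????CJ???Lx??????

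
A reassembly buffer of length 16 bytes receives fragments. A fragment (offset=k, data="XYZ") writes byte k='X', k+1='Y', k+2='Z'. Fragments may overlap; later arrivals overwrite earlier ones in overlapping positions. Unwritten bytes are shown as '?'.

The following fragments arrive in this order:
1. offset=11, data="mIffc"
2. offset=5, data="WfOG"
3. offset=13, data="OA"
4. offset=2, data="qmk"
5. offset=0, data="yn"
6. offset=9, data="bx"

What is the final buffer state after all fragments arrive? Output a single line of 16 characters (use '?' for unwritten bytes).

Fragment 1: offset=11 data="mIffc" -> buffer=???????????mIffc
Fragment 2: offset=5 data="WfOG" -> buffer=?????WfOG??mIffc
Fragment 3: offset=13 data="OA" -> buffer=?????WfOG??mIOAc
Fragment 4: offset=2 data="qmk" -> buffer=??qmkWfOG??mIOAc
Fragment 5: offset=0 data="yn" -> buffer=ynqmkWfOG??mIOAc
Fragment 6: offset=9 data="bx" -> buffer=ynqmkWfOGbxmIOAc

Answer: ynqmkWfOGbxmIOAc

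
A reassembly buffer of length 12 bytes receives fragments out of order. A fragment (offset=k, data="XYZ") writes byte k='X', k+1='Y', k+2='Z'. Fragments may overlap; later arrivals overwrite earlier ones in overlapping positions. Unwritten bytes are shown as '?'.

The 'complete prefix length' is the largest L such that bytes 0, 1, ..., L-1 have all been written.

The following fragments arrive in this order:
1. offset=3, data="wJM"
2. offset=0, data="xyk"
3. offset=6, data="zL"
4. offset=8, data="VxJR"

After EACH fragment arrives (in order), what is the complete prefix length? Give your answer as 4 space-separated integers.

Fragment 1: offset=3 data="wJM" -> buffer=???wJM?????? -> prefix_len=0
Fragment 2: offset=0 data="xyk" -> buffer=xykwJM?????? -> prefix_len=6
Fragment 3: offset=6 data="zL" -> buffer=xykwJMzL???? -> prefix_len=8
Fragment 4: offset=8 data="VxJR" -> buffer=xykwJMzLVxJR -> prefix_len=12

Answer: 0 6 8 12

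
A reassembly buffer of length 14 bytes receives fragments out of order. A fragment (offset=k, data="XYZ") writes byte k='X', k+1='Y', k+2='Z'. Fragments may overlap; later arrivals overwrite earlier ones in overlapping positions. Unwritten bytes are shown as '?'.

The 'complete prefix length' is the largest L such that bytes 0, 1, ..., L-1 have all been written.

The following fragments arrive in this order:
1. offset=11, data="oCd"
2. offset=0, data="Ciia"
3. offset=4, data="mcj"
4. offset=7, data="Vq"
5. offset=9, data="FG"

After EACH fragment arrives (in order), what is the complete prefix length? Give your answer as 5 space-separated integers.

Fragment 1: offset=11 data="oCd" -> buffer=???????????oCd -> prefix_len=0
Fragment 2: offset=0 data="Ciia" -> buffer=Ciia???????oCd -> prefix_len=4
Fragment 3: offset=4 data="mcj" -> buffer=Ciiamcj????oCd -> prefix_len=7
Fragment 4: offset=7 data="Vq" -> buffer=CiiamcjVq??oCd -> prefix_len=9
Fragment 5: offset=9 data="FG" -> buffer=CiiamcjVqFGoCd -> prefix_len=14

Answer: 0 4 7 9 14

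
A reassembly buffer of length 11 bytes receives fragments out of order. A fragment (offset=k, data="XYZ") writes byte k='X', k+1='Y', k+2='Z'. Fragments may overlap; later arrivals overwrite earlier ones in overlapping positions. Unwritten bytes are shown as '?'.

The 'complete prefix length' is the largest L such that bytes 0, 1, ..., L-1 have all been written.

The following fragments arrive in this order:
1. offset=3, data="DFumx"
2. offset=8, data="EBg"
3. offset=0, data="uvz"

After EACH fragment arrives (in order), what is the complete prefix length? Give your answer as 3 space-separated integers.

Answer: 0 0 11

Derivation:
Fragment 1: offset=3 data="DFumx" -> buffer=???DFumx??? -> prefix_len=0
Fragment 2: offset=8 data="EBg" -> buffer=???DFumxEBg -> prefix_len=0
Fragment 3: offset=0 data="uvz" -> buffer=uvzDFumxEBg -> prefix_len=11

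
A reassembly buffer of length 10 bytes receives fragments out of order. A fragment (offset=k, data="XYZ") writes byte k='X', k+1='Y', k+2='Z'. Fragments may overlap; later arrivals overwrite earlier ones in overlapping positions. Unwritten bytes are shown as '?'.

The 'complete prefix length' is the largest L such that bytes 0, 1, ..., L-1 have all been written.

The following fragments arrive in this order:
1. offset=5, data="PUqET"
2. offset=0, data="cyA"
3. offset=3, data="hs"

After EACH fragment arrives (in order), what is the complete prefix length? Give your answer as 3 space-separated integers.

Fragment 1: offset=5 data="PUqET" -> buffer=?????PUqET -> prefix_len=0
Fragment 2: offset=0 data="cyA" -> buffer=cyA??PUqET -> prefix_len=3
Fragment 3: offset=3 data="hs" -> buffer=cyAhsPUqET -> prefix_len=10

Answer: 0 3 10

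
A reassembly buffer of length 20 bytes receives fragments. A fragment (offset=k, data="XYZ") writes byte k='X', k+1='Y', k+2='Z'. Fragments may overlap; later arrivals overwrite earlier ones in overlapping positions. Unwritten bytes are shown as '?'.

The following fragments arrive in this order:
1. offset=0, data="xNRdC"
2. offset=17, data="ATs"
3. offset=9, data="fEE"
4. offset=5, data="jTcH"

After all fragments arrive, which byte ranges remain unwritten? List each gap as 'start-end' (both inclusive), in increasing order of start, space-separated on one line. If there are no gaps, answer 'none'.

Fragment 1: offset=0 len=5
Fragment 2: offset=17 len=3
Fragment 3: offset=9 len=3
Fragment 4: offset=5 len=4
Gaps: 12-16

Answer: 12-16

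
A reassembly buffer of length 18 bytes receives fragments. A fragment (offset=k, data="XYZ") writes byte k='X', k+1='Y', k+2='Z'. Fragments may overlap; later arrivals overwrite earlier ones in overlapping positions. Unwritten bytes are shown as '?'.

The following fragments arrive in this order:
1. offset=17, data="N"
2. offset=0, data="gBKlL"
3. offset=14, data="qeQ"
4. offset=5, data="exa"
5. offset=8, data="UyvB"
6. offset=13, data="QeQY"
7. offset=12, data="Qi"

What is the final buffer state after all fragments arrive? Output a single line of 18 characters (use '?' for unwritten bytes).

Answer: gBKlLexaUyvBQieQYN

Derivation:
Fragment 1: offset=17 data="N" -> buffer=?????????????????N
Fragment 2: offset=0 data="gBKlL" -> buffer=gBKlL????????????N
Fragment 3: offset=14 data="qeQ" -> buffer=gBKlL?????????qeQN
Fragment 4: offset=5 data="exa" -> buffer=gBKlLexa??????qeQN
Fragment 5: offset=8 data="UyvB" -> buffer=gBKlLexaUyvB??qeQN
Fragment 6: offset=13 data="QeQY" -> buffer=gBKlLexaUyvB?QeQYN
Fragment 7: offset=12 data="Qi" -> buffer=gBKlLexaUyvBQieQYN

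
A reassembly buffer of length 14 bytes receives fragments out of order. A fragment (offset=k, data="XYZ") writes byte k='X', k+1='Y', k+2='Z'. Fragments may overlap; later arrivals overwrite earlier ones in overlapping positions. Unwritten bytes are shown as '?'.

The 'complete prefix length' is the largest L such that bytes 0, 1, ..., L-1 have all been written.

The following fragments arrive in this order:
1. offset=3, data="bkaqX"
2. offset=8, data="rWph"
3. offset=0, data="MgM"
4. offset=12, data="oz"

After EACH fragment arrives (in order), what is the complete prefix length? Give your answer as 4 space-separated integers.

Answer: 0 0 12 14

Derivation:
Fragment 1: offset=3 data="bkaqX" -> buffer=???bkaqX?????? -> prefix_len=0
Fragment 2: offset=8 data="rWph" -> buffer=???bkaqXrWph?? -> prefix_len=0
Fragment 3: offset=0 data="MgM" -> buffer=MgMbkaqXrWph?? -> prefix_len=12
Fragment 4: offset=12 data="oz" -> buffer=MgMbkaqXrWphoz -> prefix_len=14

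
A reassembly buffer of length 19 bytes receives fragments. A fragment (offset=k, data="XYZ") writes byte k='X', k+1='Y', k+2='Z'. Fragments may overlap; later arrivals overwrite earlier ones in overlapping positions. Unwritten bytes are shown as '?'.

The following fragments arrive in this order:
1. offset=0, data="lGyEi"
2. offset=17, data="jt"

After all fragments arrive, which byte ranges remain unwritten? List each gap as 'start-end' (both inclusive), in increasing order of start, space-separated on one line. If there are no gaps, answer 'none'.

Answer: 5-16

Derivation:
Fragment 1: offset=0 len=5
Fragment 2: offset=17 len=2
Gaps: 5-16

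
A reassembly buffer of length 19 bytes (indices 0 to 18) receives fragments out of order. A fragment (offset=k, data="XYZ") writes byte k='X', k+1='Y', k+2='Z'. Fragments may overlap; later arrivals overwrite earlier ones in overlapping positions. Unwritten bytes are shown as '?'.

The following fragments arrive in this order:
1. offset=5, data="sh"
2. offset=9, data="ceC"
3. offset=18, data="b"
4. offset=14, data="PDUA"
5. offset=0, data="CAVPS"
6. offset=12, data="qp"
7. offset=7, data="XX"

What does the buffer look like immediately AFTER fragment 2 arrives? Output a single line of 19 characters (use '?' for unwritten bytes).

Fragment 1: offset=5 data="sh" -> buffer=?????sh????????????
Fragment 2: offset=9 data="ceC" -> buffer=?????sh??ceC???????

Answer: ?????sh??ceC???????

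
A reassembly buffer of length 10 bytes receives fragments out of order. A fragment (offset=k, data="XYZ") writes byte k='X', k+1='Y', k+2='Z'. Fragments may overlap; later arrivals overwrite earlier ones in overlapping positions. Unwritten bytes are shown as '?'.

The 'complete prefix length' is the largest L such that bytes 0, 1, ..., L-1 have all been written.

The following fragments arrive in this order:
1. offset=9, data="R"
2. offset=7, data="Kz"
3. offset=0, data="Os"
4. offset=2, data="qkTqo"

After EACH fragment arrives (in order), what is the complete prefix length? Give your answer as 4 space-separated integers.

Fragment 1: offset=9 data="R" -> buffer=?????????R -> prefix_len=0
Fragment 2: offset=7 data="Kz" -> buffer=???????KzR -> prefix_len=0
Fragment 3: offset=0 data="Os" -> buffer=Os?????KzR -> prefix_len=2
Fragment 4: offset=2 data="qkTqo" -> buffer=OsqkTqoKzR -> prefix_len=10

Answer: 0 0 2 10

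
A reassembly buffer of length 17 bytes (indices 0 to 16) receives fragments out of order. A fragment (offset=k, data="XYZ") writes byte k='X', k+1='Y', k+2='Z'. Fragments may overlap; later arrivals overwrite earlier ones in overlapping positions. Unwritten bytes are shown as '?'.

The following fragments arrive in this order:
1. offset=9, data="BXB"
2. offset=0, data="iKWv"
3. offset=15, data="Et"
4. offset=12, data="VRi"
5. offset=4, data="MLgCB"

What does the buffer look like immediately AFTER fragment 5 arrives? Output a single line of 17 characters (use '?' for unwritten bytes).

Answer: iKWvMLgCBBXBVRiEt

Derivation:
Fragment 1: offset=9 data="BXB" -> buffer=?????????BXB?????
Fragment 2: offset=0 data="iKWv" -> buffer=iKWv?????BXB?????
Fragment 3: offset=15 data="Et" -> buffer=iKWv?????BXB???Et
Fragment 4: offset=12 data="VRi" -> buffer=iKWv?????BXBVRiEt
Fragment 5: offset=4 data="MLgCB" -> buffer=iKWvMLgCBBXBVRiEt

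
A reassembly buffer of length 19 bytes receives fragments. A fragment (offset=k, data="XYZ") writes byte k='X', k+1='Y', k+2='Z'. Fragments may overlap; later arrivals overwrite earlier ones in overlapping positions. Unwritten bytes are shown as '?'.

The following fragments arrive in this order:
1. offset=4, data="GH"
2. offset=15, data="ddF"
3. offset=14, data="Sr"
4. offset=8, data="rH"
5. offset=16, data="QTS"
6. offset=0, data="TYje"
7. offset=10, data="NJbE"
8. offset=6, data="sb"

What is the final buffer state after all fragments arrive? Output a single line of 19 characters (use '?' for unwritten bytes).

Answer: TYjeGHsbrHNJbESrQTS

Derivation:
Fragment 1: offset=4 data="GH" -> buffer=????GH?????????????
Fragment 2: offset=15 data="ddF" -> buffer=????GH?????????ddF?
Fragment 3: offset=14 data="Sr" -> buffer=????GH????????SrdF?
Fragment 4: offset=8 data="rH" -> buffer=????GH??rH????SrdF?
Fragment 5: offset=16 data="QTS" -> buffer=????GH??rH????SrQTS
Fragment 6: offset=0 data="TYje" -> buffer=TYjeGH??rH????SrQTS
Fragment 7: offset=10 data="NJbE" -> buffer=TYjeGH??rHNJbESrQTS
Fragment 8: offset=6 data="sb" -> buffer=TYjeGHsbrHNJbESrQTS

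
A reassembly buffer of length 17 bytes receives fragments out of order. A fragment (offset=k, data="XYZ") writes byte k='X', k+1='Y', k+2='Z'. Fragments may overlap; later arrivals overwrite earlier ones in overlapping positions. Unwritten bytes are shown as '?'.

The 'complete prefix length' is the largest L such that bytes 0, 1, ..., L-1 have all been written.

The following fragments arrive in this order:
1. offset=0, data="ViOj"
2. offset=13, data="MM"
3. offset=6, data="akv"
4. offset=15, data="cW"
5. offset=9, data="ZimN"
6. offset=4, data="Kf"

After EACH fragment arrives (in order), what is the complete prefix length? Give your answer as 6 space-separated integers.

Answer: 4 4 4 4 4 17

Derivation:
Fragment 1: offset=0 data="ViOj" -> buffer=ViOj????????????? -> prefix_len=4
Fragment 2: offset=13 data="MM" -> buffer=ViOj?????????MM?? -> prefix_len=4
Fragment 3: offset=6 data="akv" -> buffer=ViOj??akv????MM?? -> prefix_len=4
Fragment 4: offset=15 data="cW" -> buffer=ViOj??akv????MMcW -> prefix_len=4
Fragment 5: offset=9 data="ZimN" -> buffer=ViOj??akvZimNMMcW -> prefix_len=4
Fragment 6: offset=4 data="Kf" -> buffer=ViOjKfakvZimNMMcW -> prefix_len=17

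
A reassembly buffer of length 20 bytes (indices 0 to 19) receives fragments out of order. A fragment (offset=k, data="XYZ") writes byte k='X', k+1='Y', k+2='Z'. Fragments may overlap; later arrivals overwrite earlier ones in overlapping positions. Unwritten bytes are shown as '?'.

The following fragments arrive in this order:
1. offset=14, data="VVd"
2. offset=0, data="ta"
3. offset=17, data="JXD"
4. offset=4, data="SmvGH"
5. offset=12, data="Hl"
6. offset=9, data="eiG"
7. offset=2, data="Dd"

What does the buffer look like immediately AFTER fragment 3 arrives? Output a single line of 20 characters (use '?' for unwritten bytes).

Answer: ta????????????VVdJXD

Derivation:
Fragment 1: offset=14 data="VVd" -> buffer=??????????????VVd???
Fragment 2: offset=0 data="ta" -> buffer=ta????????????VVd???
Fragment 3: offset=17 data="JXD" -> buffer=ta????????????VVdJXD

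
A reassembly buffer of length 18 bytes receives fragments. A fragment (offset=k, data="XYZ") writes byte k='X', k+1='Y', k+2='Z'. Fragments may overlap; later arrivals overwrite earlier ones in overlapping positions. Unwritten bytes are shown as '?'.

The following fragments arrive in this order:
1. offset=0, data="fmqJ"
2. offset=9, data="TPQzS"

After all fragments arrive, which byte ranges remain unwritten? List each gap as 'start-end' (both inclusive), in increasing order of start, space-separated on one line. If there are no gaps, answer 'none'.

Fragment 1: offset=0 len=4
Fragment 2: offset=9 len=5
Gaps: 4-8 14-17

Answer: 4-8 14-17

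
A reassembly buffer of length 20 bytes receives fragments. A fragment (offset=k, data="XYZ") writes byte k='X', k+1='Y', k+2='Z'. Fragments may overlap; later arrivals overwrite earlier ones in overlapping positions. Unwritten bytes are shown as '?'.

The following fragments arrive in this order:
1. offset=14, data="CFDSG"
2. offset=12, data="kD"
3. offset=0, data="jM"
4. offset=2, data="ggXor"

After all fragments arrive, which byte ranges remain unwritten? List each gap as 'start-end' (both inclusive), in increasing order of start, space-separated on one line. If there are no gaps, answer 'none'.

Answer: 7-11 19-19

Derivation:
Fragment 1: offset=14 len=5
Fragment 2: offset=12 len=2
Fragment 3: offset=0 len=2
Fragment 4: offset=2 len=5
Gaps: 7-11 19-19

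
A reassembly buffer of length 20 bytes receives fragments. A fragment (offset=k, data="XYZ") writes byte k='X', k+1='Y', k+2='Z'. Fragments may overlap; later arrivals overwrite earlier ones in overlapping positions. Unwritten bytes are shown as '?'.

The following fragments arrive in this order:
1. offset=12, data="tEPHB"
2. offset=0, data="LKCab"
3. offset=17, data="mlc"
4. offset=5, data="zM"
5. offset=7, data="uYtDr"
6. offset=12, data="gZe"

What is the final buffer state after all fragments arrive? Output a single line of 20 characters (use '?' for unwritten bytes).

Fragment 1: offset=12 data="tEPHB" -> buffer=????????????tEPHB???
Fragment 2: offset=0 data="LKCab" -> buffer=LKCab???????tEPHB???
Fragment 3: offset=17 data="mlc" -> buffer=LKCab???????tEPHBmlc
Fragment 4: offset=5 data="zM" -> buffer=LKCabzM?????tEPHBmlc
Fragment 5: offset=7 data="uYtDr" -> buffer=LKCabzMuYtDrtEPHBmlc
Fragment 6: offset=12 data="gZe" -> buffer=LKCabzMuYtDrgZeHBmlc

Answer: LKCabzMuYtDrgZeHBmlc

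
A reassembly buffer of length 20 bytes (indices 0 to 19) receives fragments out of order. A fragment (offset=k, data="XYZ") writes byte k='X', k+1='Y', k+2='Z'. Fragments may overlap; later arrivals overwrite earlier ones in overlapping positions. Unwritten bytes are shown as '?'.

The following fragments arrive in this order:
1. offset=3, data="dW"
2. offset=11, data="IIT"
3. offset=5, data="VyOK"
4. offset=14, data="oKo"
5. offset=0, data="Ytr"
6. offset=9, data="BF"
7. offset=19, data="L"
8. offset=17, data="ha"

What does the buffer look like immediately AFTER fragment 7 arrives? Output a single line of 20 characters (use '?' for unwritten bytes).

Fragment 1: offset=3 data="dW" -> buffer=???dW???????????????
Fragment 2: offset=11 data="IIT" -> buffer=???dW??????IIT??????
Fragment 3: offset=5 data="VyOK" -> buffer=???dWVyOK??IIT??????
Fragment 4: offset=14 data="oKo" -> buffer=???dWVyOK??IIToKo???
Fragment 5: offset=0 data="Ytr" -> buffer=YtrdWVyOK??IIToKo???
Fragment 6: offset=9 data="BF" -> buffer=YtrdWVyOKBFIIToKo???
Fragment 7: offset=19 data="L" -> buffer=YtrdWVyOKBFIIToKo??L

Answer: YtrdWVyOKBFIIToKo??L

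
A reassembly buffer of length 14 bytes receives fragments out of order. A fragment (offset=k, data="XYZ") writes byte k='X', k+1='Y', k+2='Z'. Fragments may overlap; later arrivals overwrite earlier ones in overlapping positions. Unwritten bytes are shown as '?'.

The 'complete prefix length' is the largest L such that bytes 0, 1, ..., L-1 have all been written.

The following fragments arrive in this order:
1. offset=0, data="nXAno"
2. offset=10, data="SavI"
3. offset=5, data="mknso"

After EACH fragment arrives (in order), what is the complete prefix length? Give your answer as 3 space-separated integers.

Fragment 1: offset=0 data="nXAno" -> buffer=nXAno????????? -> prefix_len=5
Fragment 2: offset=10 data="SavI" -> buffer=nXAno?????SavI -> prefix_len=5
Fragment 3: offset=5 data="mknso" -> buffer=nXAnomknsoSavI -> prefix_len=14

Answer: 5 5 14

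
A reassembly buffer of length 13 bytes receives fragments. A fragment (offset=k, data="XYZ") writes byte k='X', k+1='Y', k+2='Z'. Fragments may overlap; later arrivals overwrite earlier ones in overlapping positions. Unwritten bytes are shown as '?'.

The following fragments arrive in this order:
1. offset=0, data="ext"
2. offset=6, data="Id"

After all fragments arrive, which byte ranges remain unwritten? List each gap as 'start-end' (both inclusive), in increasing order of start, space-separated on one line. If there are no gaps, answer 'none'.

Answer: 3-5 8-12

Derivation:
Fragment 1: offset=0 len=3
Fragment 2: offset=6 len=2
Gaps: 3-5 8-12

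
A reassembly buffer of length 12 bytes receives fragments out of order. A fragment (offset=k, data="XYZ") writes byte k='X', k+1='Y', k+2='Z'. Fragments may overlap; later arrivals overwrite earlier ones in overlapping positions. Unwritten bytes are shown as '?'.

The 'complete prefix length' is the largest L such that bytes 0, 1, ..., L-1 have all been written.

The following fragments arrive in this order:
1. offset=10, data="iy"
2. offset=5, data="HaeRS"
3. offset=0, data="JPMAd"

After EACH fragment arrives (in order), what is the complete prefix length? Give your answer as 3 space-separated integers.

Fragment 1: offset=10 data="iy" -> buffer=??????????iy -> prefix_len=0
Fragment 2: offset=5 data="HaeRS" -> buffer=?????HaeRSiy -> prefix_len=0
Fragment 3: offset=0 data="JPMAd" -> buffer=JPMAdHaeRSiy -> prefix_len=12

Answer: 0 0 12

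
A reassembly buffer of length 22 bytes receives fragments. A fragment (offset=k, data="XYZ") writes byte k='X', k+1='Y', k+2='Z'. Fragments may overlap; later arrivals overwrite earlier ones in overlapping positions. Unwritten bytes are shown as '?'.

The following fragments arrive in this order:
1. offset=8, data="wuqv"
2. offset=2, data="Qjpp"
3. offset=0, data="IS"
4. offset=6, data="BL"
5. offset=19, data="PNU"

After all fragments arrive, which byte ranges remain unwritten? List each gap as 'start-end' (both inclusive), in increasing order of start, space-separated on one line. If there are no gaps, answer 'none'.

Fragment 1: offset=8 len=4
Fragment 2: offset=2 len=4
Fragment 3: offset=0 len=2
Fragment 4: offset=6 len=2
Fragment 5: offset=19 len=3
Gaps: 12-18

Answer: 12-18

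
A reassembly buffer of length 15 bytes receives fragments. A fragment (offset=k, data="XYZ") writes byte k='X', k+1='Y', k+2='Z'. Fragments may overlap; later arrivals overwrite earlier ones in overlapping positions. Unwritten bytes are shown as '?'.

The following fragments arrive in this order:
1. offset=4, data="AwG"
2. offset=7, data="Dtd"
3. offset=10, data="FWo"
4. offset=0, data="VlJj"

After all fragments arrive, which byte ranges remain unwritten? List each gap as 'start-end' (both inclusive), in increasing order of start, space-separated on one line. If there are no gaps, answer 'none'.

Answer: 13-14

Derivation:
Fragment 1: offset=4 len=3
Fragment 2: offset=7 len=3
Fragment 3: offset=10 len=3
Fragment 4: offset=0 len=4
Gaps: 13-14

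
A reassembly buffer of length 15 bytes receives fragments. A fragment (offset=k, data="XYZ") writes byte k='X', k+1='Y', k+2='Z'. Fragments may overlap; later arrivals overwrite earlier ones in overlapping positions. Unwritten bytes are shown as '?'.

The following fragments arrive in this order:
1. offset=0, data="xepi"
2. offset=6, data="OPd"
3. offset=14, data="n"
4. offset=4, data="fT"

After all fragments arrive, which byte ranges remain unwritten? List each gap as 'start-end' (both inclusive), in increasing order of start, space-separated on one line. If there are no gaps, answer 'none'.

Fragment 1: offset=0 len=4
Fragment 2: offset=6 len=3
Fragment 3: offset=14 len=1
Fragment 4: offset=4 len=2
Gaps: 9-13

Answer: 9-13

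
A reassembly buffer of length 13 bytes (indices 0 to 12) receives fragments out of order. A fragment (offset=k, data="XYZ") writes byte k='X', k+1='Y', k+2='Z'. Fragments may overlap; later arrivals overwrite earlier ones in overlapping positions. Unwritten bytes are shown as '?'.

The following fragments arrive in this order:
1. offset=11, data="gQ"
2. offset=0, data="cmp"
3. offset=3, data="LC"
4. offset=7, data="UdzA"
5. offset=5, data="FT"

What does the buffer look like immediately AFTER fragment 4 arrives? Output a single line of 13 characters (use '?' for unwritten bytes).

Answer: cmpLC??UdzAgQ

Derivation:
Fragment 1: offset=11 data="gQ" -> buffer=???????????gQ
Fragment 2: offset=0 data="cmp" -> buffer=cmp????????gQ
Fragment 3: offset=3 data="LC" -> buffer=cmpLC??????gQ
Fragment 4: offset=7 data="UdzA" -> buffer=cmpLC??UdzAgQ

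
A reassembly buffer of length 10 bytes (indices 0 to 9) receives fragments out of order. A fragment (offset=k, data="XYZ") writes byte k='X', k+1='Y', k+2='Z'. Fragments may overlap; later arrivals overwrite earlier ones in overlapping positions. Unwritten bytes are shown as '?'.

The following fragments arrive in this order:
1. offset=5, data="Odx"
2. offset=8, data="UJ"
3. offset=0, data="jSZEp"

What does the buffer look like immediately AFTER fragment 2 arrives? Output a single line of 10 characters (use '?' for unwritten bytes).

Fragment 1: offset=5 data="Odx" -> buffer=?????Odx??
Fragment 2: offset=8 data="UJ" -> buffer=?????OdxUJ

Answer: ?????OdxUJ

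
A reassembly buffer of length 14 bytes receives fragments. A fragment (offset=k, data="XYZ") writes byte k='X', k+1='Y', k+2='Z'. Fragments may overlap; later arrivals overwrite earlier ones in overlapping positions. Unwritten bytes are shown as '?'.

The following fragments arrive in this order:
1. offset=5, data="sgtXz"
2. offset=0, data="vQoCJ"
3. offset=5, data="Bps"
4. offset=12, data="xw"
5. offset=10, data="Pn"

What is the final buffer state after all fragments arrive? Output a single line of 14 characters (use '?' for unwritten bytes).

Answer: vQoCJBpsXzPnxw

Derivation:
Fragment 1: offset=5 data="sgtXz" -> buffer=?????sgtXz????
Fragment 2: offset=0 data="vQoCJ" -> buffer=vQoCJsgtXz????
Fragment 3: offset=5 data="Bps" -> buffer=vQoCJBpsXz????
Fragment 4: offset=12 data="xw" -> buffer=vQoCJBpsXz??xw
Fragment 5: offset=10 data="Pn" -> buffer=vQoCJBpsXzPnxw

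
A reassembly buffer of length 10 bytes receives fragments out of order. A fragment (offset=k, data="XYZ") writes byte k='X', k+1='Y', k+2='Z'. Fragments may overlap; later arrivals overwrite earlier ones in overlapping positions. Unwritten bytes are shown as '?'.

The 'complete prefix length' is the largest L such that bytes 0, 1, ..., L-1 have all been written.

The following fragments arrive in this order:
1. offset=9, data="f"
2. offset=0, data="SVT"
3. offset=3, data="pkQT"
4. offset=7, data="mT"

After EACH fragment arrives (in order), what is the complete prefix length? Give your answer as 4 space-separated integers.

Fragment 1: offset=9 data="f" -> buffer=?????????f -> prefix_len=0
Fragment 2: offset=0 data="SVT" -> buffer=SVT??????f -> prefix_len=3
Fragment 3: offset=3 data="pkQT" -> buffer=SVTpkQT??f -> prefix_len=7
Fragment 4: offset=7 data="mT" -> buffer=SVTpkQTmTf -> prefix_len=10

Answer: 0 3 7 10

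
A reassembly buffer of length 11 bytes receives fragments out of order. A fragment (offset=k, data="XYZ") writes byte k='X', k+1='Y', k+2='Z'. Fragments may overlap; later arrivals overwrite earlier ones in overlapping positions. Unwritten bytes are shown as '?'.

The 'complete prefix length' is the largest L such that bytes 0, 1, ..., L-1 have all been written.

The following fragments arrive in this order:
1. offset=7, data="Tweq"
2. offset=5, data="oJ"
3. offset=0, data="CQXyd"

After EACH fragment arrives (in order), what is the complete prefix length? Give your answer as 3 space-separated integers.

Answer: 0 0 11

Derivation:
Fragment 1: offset=7 data="Tweq" -> buffer=???????Tweq -> prefix_len=0
Fragment 2: offset=5 data="oJ" -> buffer=?????oJTweq -> prefix_len=0
Fragment 3: offset=0 data="CQXyd" -> buffer=CQXydoJTweq -> prefix_len=11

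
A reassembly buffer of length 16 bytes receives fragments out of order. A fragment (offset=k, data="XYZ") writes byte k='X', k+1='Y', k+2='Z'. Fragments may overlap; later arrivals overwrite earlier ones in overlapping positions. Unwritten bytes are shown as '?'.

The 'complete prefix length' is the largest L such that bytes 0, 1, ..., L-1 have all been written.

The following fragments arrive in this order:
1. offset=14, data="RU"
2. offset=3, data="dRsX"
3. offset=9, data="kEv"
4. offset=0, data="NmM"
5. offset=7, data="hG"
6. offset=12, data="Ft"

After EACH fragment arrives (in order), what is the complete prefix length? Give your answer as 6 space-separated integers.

Answer: 0 0 0 7 12 16

Derivation:
Fragment 1: offset=14 data="RU" -> buffer=??????????????RU -> prefix_len=0
Fragment 2: offset=3 data="dRsX" -> buffer=???dRsX???????RU -> prefix_len=0
Fragment 3: offset=9 data="kEv" -> buffer=???dRsX??kEv??RU -> prefix_len=0
Fragment 4: offset=0 data="NmM" -> buffer=NmMdRsX??kEv??RU -> prefix_len=7
Fragment 5: offset=7 data="hG" -> buffer=NmMdRsXhGkEv??RU -> prefix_len=12
Fragment 6: offset=12 data="Ft" -> buffer=NmMdRsXhGkEvFtRU -> prefix_len=16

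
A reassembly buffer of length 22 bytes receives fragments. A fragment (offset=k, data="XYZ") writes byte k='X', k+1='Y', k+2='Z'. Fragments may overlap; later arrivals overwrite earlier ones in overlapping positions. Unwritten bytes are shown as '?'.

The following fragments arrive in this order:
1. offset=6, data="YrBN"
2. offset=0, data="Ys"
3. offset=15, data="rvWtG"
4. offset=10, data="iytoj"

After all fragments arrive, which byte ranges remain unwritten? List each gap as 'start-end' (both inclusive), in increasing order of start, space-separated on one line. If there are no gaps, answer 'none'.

Answer: 2-5 20-21

Derivation:
Fragment 1: offset=6 len=4
Fragment 2: offset=0 len=2
Fragment 3: offset=15 len=5
Fragment 4: offset=10 len=5
Gaps: 2-5 20-21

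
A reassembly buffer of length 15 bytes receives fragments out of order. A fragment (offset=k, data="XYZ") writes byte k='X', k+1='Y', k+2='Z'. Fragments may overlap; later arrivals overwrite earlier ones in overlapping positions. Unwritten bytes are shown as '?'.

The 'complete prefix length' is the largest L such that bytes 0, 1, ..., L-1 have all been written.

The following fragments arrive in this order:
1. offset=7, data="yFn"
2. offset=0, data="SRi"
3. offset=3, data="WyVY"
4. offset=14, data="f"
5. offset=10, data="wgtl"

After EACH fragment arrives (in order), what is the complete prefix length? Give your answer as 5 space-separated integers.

Fragment 1: offset=7 data="yFn" -> buffer=???????yFn????? -> prefix_len=0
Fragment 2: offset=0 data="SRi" -> buffer=SRi????yFn????? -> prefix_len=3
Fragment 3: offset=3 data="WyVY" -> buffer=SRiWyVYyFn????? -> prefix_len=10
Fragment 4: offset=14 data="f" -> buffer=SRiWyVYyFn????f -> prefix_len=10
Fragment 5: offset=10 data="wgtl" -> buffer=SRiWyVYyFnwgtlf -> prefix_len=15

Answer: 0 3 10 10 15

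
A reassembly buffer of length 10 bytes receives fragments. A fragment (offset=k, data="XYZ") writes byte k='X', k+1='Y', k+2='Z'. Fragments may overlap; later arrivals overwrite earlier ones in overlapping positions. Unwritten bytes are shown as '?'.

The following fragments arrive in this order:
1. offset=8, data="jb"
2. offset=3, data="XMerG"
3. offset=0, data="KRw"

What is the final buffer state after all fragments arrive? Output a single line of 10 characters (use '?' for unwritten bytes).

Fragment 1: offset=8 data="jb" -> buffer=????????jb
Fragment 2: offset=3 data="XMerG" -> buffer=???XMerGjb
Fragment 3: offset=0 data="KRw" -> buffer=KRwXMerGjb

Answer: KRwXMerGjb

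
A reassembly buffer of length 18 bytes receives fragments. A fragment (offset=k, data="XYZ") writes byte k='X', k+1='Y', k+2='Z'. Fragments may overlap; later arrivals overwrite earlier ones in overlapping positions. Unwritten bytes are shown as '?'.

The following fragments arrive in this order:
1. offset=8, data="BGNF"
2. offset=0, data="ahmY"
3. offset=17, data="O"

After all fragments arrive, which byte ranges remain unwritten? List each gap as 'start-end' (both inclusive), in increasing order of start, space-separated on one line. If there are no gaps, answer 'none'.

Fragment 1: offset=8 len=4
Fragment 2: offset=0 len=4
Fragment 3: offset=17 len=1
Gaps: 4-7 12-16

Answer: 4-7 12-16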